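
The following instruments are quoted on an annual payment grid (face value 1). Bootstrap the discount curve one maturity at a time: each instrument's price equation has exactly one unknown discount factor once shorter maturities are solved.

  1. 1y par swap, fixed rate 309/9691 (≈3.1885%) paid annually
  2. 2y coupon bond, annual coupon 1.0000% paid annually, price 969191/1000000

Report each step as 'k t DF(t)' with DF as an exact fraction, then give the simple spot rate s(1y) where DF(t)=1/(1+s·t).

1 1 9691/10000
2 2 19/20
s(1y) = (1/(9691/10000) − 1)/(1) = 309/9691 ≈ 3.1885%

step 1 [1y] swap r/1=309/9691: DF=(1 − 309/9691·(0))/(1+309/9691) = 9691/10000 ≈ 0.969100
step 2 [2y] bond c/1=1/100: DF=(969191/1000000 − 1/100·(0.969100))/(1+1/100) = 19/20 ≈ 0.950000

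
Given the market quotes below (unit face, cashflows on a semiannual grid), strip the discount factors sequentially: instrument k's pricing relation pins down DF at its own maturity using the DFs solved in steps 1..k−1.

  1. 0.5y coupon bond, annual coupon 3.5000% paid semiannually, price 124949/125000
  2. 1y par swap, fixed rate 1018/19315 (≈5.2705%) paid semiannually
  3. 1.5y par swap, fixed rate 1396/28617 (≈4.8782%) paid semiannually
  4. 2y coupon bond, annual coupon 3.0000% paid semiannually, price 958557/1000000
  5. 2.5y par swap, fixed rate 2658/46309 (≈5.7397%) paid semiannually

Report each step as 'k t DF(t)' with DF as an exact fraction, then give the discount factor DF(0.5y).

step 1 [0.5y] bond c/2=7/400: DF=(124949/125000 − 7/400·(0))/(1+7/400) = 614/625 ≈ 0.982400
step 2 [1y] swap r/2=509/19315: DF=(1 − 509/19315·(0.982400))/(1+509/19315) = 9491/10000 ≈ 0.949100
step 3 [1.5y] swap r/2=698/28617: DF=(1 − 698/28617·(0.982400+0.949100))/(1+698/28617) = 4651/5000 ≈ 0.930200
step 4 [2y] bond c/2=3/200: DF=(958557/1000000 − 3/200·(0.982400+0.949100+0.930200))/(1+3/200) = 9021/10000 ≈ 0.902100
step 5 [2.5y] swap r/2=1329/46309: DF=(1 − 1329/46309·(0.982400+0.949100+0.930200+0.902100))/(1+1329/46309) = 8671/10000 ≈ 0.867100

1 1/2 614/625
2 1 9491/10000
3 3/2 4651/5000
4 2 9021/10000
5 5/2 8671/10000
DF(0.5y) = 614/625 ≈ 0.982400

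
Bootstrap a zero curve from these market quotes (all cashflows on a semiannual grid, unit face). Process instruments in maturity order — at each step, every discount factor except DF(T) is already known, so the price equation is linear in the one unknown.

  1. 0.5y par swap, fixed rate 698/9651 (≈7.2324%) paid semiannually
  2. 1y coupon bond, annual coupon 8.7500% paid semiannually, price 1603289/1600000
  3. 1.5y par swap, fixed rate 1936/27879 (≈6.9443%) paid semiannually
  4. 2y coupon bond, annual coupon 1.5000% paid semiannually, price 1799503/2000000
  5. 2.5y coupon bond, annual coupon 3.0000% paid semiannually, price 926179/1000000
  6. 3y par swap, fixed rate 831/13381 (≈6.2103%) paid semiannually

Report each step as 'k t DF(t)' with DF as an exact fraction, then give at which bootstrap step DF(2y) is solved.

step 1 [0.5y] swap r/2=349/9651: DF=(1 − 349/9651·(0))/(1+349/9651) = 9651/10000 ≈ 0.965100
step 2 [1y] bond c/2=7/160: DF=(1603289/1600000 − 7/160·(0.965100))/(1+7/160) = 2299/2500 ≈ 0.919600
step 3 [1.5y] swap r/2=968/27879: DF=(1 − 968/27879·(0.965100+0.919600))/(1+968/27879) = 1129/1250 ≈ 0.903200
step 4 [2y] bond c/2=3/400: DF=(1799503/2000000 − 3/400·(0.965100+0.919600+0.903200))/(1+3/400) = 8723/10000 ≈ 0.872300
step 5 [2.5y] bond c/2=3/200: DF=(926179/1000000 − 3/200·(0.965100+0.919600+0.903200+0.872300))/(1+3/200) = 1073/1250 ≈ 0.858400
step 6 [3y] swap r/2=831/26762: DF=(1 − 831/26762·(0.965100+0.919600+0.903200+0.872300+0.858400))/(1+831/26762) = 4169/5000 ≈ 0.833800

1 1/2 9651/10000
2 1 2299/2500
3 3/2 1129/1250
4 2 8723/10000
5 5/2 1073/1250
6 3 4169/5000
DF(2y) is solved at step 4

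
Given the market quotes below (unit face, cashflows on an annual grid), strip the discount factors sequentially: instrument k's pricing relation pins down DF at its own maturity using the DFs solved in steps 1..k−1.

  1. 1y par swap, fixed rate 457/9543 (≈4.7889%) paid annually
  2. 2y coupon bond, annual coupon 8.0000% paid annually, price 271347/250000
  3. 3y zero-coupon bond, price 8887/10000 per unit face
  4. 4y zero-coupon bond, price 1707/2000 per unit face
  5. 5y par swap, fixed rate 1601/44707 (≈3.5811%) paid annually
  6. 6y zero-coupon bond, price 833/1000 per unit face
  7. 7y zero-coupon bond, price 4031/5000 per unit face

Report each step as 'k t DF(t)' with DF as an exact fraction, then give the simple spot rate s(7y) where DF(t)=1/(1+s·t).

1 1 9543/10000
2 2 9343/10000
3 3 8887/10000
4 4 1707/2000
5 5 8399/10000
6 6 833/1000
7 7 4031/5000
s(7y) = (1/(4031/5000) − 1)/(7) = 969/28217 ≈ 3.4341%

step 1 [1y] swap r/1=457/9543: DF=(1 − 457/9543·(0))/(1+457/9543) = 9543/10000 ≈ 0.954300
step 2 [2y] bond c/1=2/25: DF=(271347/250000 − 2/25·(0.954300))/(1+2/25) = 9343/10000 ≈ 0.934300
step 3 [3y] zero: DF = P = 8887/10000 ≈ 0.888700
step 4 [4y] zero: DF = P = 1707/2000 ≈ 0.853500
step 5 [5y] swap r/1=1601/44707: DF=(1 − 1601/44707·(0.954300+0.934300+0.888700+0.853500))/(1+1601/44707) = 8399/10000 ≈ 0.839900
step 6 [6y] zero: DF = P = 833/1000 ≈ 0.833000
step 7 [7y] zero: DF = P = 4031/5000 ≈ 0.806200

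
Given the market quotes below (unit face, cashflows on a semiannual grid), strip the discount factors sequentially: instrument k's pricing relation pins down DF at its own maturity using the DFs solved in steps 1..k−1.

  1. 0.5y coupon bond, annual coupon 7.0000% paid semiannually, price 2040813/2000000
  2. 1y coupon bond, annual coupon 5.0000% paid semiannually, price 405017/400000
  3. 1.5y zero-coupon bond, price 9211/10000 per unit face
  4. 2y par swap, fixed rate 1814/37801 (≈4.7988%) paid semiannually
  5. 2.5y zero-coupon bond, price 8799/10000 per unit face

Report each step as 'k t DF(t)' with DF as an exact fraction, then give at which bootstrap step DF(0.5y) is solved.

step 1 [0.5y] bond c/2=7/200: DF=(2040813/2000000 − 7/200·(0))/(1+7/200) = 9859/10000 ≈ 0.985900
step 2 [1y] bond c/2=1/40: DF=(405017/400000 − 1/40·(0.985900))/(1+1/40) = 4819/5000 ≈ 0.963800
step 3 [1.5y] zero: DF = P = 9211/10000 ≈ 0.921100
step 4 [2y] swap r/2=907/37801: DF=(1 − 907/37801·(0.985900+0.963800+0.921100))/(1+907/37801) = 9093/10000 ≈ 0.909300
step 5 [2.5y] zero: DF = P = 8799/10000 ≈ 0.879900

1 1/2 9859/10000
2 1 4819/5000
3 3/2 9211/10000
4 2 9093/10000
5 5/2 8799/10000
DF(0.5y) is solved at step 1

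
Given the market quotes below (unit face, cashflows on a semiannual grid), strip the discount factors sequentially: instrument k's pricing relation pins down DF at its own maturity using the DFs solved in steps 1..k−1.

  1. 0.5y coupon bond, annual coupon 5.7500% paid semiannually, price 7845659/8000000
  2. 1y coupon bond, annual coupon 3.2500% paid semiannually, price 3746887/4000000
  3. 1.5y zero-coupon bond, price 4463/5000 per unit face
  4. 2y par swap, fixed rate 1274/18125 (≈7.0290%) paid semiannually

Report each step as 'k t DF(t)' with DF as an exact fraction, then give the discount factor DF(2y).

step 1 [0.5y] bond c/2=23/800: DF=(7845659/8000000 − 23/800·(0))/(1+23/800) = 9533/10000 ≈ 0.953300
step 2 [1y] bond c/2=13/800: DF=(3746887/4000000 − 13/800·(0.953300))/(1+13/800) = 1813/2000 ≈ 0.906500
step 3 [1.5y] zero: DF = P = 4463/5000 ≈ 0.892600
step 4 [2y] swap r/2=637/18125: DF=(1 − 637/18125·(0.953300+0.906500+0.892600))/(1+637/18125) = 4363/5000 ≈ 0.872600

1 1/2 9533/10000
2 1 1813/2000
3 3/2 4463/5000
4 2 4363/5000
DF(2y) = 4363/5000 ≈ 0.872600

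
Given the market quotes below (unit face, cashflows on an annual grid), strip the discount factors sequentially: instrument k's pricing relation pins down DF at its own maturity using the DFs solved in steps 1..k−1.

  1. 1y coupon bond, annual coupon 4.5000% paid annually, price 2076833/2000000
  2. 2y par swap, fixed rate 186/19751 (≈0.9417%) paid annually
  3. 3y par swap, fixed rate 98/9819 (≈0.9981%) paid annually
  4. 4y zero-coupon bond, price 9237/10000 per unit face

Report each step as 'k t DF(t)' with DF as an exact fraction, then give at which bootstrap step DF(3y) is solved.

step 1 [1y] bond c/1=9/200: DF=(2076833/2000000 − 9/200·(0))/(1+9/200) = 9937/10000 ≈ 0.993700
step 2 [2y] swap r/1=186/19751: DF=(1 − 186/19751·(0.993700))/(1+186/19751) = 4907/5000 ≈ 0.981400
step 3 [3y] swap r/1=98/9819: DF=(1 − 98/9819·(0.993700+0.981400))/(1+98/9819) = 4853/5000 ≈ 0.970600
step 4 [4y] zero: DF = P = 9237/10000 ≈ 0.923700

1 1 9937/10000
2 2 4907/5000
3 3 4853/5000
4 4 9237/10000
DF(3y) is solved at step 3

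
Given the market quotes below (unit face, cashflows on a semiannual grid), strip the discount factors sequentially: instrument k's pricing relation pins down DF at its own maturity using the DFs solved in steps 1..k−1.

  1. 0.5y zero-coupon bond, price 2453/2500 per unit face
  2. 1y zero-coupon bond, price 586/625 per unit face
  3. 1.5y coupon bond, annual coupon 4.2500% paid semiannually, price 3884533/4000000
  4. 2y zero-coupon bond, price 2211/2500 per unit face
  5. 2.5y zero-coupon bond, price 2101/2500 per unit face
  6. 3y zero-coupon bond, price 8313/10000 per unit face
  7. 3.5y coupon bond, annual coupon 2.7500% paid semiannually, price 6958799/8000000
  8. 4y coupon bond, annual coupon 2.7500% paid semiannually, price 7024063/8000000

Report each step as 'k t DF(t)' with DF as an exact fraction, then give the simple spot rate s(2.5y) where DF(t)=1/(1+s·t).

1 1/2 2453/2500
2 1 586/625
3 3/2 911/1000
4 2 2211/2500
5 5/2 2101/2500
6 3 8313/10000
7 7/2 157/200
8 4 489/625
s(2.5y) = (1/(2101/2500) − 1)/(5/2) = 798/10505 ≈ 7.5964%

step 1 [0.5y] zero: DF = P = 2453/2500 ≈ 0.981200
step 2 [1y] zero: DF = P = 586/625 ≈ 0.937600
step 3 [1.5y] bond c/2=17/800: DF=(3884533/4000000 − 17/800·(0.981200+0.937600))/(1+17/800) = 911/1000 ≈ 0.911000
step 4 [2y] zero: DF = P = 2211/2500 ≈ 0.884400
step 5 [2.5y] zero: DF = P = 2101/2500 ≈ 0.840400
step 6 [3y] zero: DF = P = 8313/10000 ≈ 0.831300
step 7 [3.5y] bond c/2=11/800: DF=(6958799/8000000 − 11/800·(0.981200+0.937600+0.911000+0.884400+0.840400+0.831300))/(1+11/800) = 157/200 ≈ 0.785000
step 8 [4y] bond c/2=11/800: DF=(7024063/8000000 − 11/800·(0.981200+0.937600+0.911000+0.884400+0.840400+0.831300+0.785000))/(1+11/800) = 489/625 ≈ 0.782400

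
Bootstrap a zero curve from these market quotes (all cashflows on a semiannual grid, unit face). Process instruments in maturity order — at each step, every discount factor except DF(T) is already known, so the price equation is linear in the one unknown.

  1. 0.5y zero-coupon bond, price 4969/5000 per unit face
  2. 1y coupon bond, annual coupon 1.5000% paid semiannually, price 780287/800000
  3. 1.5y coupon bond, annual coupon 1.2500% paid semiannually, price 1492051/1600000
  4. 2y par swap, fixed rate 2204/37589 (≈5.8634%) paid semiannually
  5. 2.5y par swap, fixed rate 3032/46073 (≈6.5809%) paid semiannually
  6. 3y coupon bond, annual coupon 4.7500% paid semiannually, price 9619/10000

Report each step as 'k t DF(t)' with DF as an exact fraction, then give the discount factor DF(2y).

step 1 [0.5y] zero: DF = P = 4969/5000 ≈ 0.993800
step 2 [1y] bond c/2=3/400: DF=(780287/800000 − 3/400·(0.993800))/(1+3/400) = 9607/10000 ≈ 0.960700
step 3 [1.5y] bond c/2=1/160: DF=(1492051/1600000 − 1/160·(0.993800+0.960700))/(1+1/160) = 4573/5000 ≈ 0.914600
step 4 [2y] swap r/2=1102/37589: DF=(1 − 1102/37589·(0.993800+0.960700+0.914600))/(1+1102/37589) = 4449/5000 ≈ 0.889800
step 5 [2.5y] swap r/2=1516/46073: DF=(1 − 1516/46073·(0.993800+0.960700+0.914600+0.889800))/(1+1516/46073) = 2121/2500 ≈ 0.848400
step 6 [3y] bond c/2=19/800: DF=(9619/10000 − 19/800·(0.993800+0.960700+0.914600+0.889800+0.848400))/(1+19/800) = 8327/10000 ≈ 0.832700

1 1/2 4969/5000
2 1 9607/10000
3 3/2 4573/5000
4 2 4449/5000
5 5/2 2121/2500
6 3 8327/10000
DF(2y) = 4449/5000 ≈ 0.889800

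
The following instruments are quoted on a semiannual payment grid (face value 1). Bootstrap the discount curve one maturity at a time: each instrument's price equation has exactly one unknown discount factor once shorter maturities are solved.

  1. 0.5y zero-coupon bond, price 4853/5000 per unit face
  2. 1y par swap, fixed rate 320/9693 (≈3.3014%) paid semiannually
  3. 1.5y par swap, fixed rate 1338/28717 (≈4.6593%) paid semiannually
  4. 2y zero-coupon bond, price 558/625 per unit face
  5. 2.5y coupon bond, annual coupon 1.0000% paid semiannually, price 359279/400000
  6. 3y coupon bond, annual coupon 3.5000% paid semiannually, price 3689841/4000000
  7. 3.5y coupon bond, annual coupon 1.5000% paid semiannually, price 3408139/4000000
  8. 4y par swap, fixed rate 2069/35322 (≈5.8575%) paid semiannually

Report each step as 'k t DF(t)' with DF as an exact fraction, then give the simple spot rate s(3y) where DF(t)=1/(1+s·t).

step 1 [0.5y] zero: DF = P = 4853/5000 ≈ 0.970600
step 2 [1y] swap r/2=160/9693: DF=(1 − 160/9693·(0.970600))/(1+160/9693) = 121/125 ≈ 0.968000
step 3 [1.5y] swap r/2=669/28717: DF=(1 − 669/28717·(0.970600+0.968000))/(1+669/28717) = 9331/10000 ≈ 0.933100
step 4 [2y] zero: DF = P = 558/625 ≈ 0.892800
step 5 [2.5y] bond c/2=1/200: DF=(359279/400000 − 1/200·(0.970600+0.968000+0.933100+0.892800))/(1+1/200) = 7/8 ≈ 0.875000
step 6 [3y] bond c/2=7/400: DF=(3689841/4000000 − 7/400·(0.970600+0.968000+0.933100+0.892800+0.875000))/(1+7/400) = 2067/2500 ≈ 0.826800
step 7 [3.5y] bond c/2=3/400: DF=(3408139/4000000 − 3/400·(0.970600+0.968000+0.933100+0.892800+0.875000+0.826800))/(1+3/400) = 161/200 ≈ 0.805000
step 8 [4y] swap r/2=2069/70644: DF=(1 − 2069/70644·(0.970600+0.968000+0.933100+0.892800+0.875000+0.826800+0.805000))/(1+2069/70644) = 7931/10000 ≈ 0.793100

1 1/2 4853/5000
2 1 121/125
3 3/2 9331/10000
4 2 558/625
5 5/2 7/8
6 3 2067/2500
7 7/2 161/200
8 4 7931/10000
s(3y) = (1/(2067/2500) − 1)/(3) = 433/6201 ≈ 6.9827%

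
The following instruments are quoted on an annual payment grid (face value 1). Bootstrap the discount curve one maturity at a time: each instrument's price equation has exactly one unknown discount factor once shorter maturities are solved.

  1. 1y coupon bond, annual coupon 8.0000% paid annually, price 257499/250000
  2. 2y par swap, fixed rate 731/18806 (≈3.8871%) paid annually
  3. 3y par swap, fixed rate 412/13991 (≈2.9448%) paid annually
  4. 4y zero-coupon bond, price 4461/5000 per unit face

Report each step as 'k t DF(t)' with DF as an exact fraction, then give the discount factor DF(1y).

step 1 [1y] bond c/1=2/25: DF=(257499/250000 − 2/25·(0))/(1+2/25) = 9537/10000 ≈ 0.953700
step 2 [2y] swap r/1=731/18806: DF=(1 − 731/18806·(0.953700))/(1+731/18806) = 9269/10000 ≈ 0.926900
step 3 [3y] swap r/1=412/13991: DF=(1 − 412/13991·(0.953700+0.926900))/(1+412/13991) = 1147/1250 ≈ 0.917600
step 4 [4y] zero: DF = P = 4461/5000 ≈ 0.892200

1 1 9537/10000
2 2 9269/10000
3 3 1147/1250
4 4 4461/5000
DF(1y) = 9537/10000 ≈ 0.953700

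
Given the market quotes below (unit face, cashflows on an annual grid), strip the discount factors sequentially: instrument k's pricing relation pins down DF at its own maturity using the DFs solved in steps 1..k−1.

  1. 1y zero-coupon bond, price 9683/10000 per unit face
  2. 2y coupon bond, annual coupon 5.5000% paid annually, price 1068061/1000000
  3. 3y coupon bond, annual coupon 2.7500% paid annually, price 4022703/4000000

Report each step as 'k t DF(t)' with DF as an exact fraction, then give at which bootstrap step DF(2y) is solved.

step 1 [1y] zero: DF = P = 9683/10000 ≈ 0.968300
step 2 [2y] bond c/1=11/200: DF=(1068061/1000000 − 11/200·(0.968300))/(1+11/200) = 9619/10000 ≈ 0.961900
step 3 [3y] bond c/1=11/400: DF=(4022703/4000000 − 11/400·(0.968300+0.961900))/(1+11/400) = 9271/10000 ≈ 0.927100

1 1 9683/10000
2 2 9619/10000
3 3 9271/10000
DF(2y) is solved at step 2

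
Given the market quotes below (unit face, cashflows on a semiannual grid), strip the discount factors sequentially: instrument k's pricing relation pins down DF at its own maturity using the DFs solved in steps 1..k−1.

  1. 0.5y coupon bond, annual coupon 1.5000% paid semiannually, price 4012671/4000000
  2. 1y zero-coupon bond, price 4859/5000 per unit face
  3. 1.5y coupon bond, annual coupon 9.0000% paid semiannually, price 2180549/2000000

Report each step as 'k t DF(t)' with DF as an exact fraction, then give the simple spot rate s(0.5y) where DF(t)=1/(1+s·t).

step 1 [0.5y] bond c/2=3/400: DF=(4012671/4000000 − 3/400·(0))/(1+3/400) = 9957/10000 ≈ 0.995700
step 2 [1y] zero: DF = P = 4859/5000 ≈ 0.971800
step 3 [1.5y] bond c/2=9/200: DF=(2180549/2000000 − 9/200·(0.995700+0.971800))/(1+9/200) = 4793/5000 ≈ 0.958600

1 1/2 9957/10000
2 1 4859/5000
3 3/2 4793/5000
s(0.5y) = (1/(9957/10000) − 1)/(1/2) = 86/9957 ≈ 0.8637%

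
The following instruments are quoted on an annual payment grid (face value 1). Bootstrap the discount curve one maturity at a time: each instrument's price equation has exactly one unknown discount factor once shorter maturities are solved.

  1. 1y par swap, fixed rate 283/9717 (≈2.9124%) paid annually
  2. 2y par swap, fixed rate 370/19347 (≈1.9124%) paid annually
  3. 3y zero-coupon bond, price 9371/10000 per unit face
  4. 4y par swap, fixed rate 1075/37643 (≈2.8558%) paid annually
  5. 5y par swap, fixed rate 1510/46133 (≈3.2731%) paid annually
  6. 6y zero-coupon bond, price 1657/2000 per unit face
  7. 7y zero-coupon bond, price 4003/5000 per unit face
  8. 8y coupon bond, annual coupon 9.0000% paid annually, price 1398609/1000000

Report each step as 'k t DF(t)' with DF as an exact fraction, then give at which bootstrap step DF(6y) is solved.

step 1 [1y] swap r/1=283/9717: DF=(1 − 283/9717·(0))/(1+283/9717) = 9717/10000 ≈ 0.971700
step 2 [2y] swap r/1=370/19347: DF=(1 − 370/19347·(0.971700))/(1+370/19347) = 963/1000 ≈ 0.963000
step 3 [3y] zero: DF = P = 9371/10000 ≈ 0.937100
step 4 [4y] swap r/1=1075/37643: DF=(1 − 1075/37643·(0.971700+0.963000+0.937100))/(1+1075/37643) = 357/400 ≈ 0.892500
step 5 [5y] swap r/1=1510/46133: DF=(1 − 1510/46133·(0.971700+0.963000+0.937100+0.892500))/(1+1510/46133) = 849/1000 ≈ 0.849000
step 6 [6y] zero: DF = P = 1657/2000 ≈ 0.828500
step 7 [7y] zero: DF = P = 4003/5000 ≈ 0.800600
step 8 [8y] bond c/1=9/100: DF=(1398609/1000000 − 9/100·(0.971700+0.963000+0.937100+0.892500+0.849000+0.828500+0.800600))/(1+9/100) = 7677/10000 ≈ 0.767700

1 1 9717/10000
2 2 963/1000
3 3 9371/10000
4 4 357/400
5 5 849/1000
6 6 1657/2000
7 7 4003/5000
8 8 7677/10000
DF(6y) is solved at step 6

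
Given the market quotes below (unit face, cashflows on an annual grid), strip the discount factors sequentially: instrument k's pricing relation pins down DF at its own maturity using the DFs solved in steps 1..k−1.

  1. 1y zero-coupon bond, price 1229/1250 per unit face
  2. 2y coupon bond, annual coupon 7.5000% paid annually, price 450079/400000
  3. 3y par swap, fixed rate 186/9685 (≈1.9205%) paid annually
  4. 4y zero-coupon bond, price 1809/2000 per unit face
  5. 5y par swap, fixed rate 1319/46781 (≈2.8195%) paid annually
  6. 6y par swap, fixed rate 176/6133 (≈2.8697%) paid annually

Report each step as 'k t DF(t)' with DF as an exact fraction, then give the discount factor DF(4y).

step 1 [1y] zero: DF = P = 1229/1250 ≈ 0.983200
step 2 [2y] bond c/1=3/40: DF=(450079/400000 − 3/40·(0.983200))/(1+3/40) = 9781/10000 ≈ 0.978100
step 3 [3y] swap r/1=186/9685: DF=(1 − 186/9685·(0.983200+0.978100))/(1+186/9685) = 4721/5000 ≈ 0.944200
step 4 [4y] zero: DF = P = 1809/2000 ≈ 0.904500
step 5 [5y] swap r/1=1319/46781: DF=(1 − 1319/46781·(0.983200+0.978100+0.944200+0.904500))/(1+1319/46781) = 8681/10000 ≈ 0.868100
step 6 [6y] swap r/1=176/6133: DF=(1 − 176/6133·(0.983200+0.978100+0.944200+0.904500+0.868100))/(1+176/6133) = 526/625 ≈ 0.841600

1 1 1229/1250
2 2 9781/10000
3 3 4721/5000
4 4 1809/2000
5 5 8681/10000
6 6 526/625
DF(4y) = 1809/2000 ≈ 0.904500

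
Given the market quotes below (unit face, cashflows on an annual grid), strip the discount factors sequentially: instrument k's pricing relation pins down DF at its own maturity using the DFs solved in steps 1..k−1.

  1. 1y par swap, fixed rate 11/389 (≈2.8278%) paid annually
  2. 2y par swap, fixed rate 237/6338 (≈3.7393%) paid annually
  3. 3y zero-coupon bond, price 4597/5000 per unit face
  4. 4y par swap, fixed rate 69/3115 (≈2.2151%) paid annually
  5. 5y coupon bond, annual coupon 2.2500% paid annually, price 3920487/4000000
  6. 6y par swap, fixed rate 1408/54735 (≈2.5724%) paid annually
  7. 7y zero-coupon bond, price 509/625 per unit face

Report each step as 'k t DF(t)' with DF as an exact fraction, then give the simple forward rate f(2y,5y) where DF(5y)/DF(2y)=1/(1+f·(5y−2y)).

1 1 389/400
2 2 9289/10000
3 3 4597/5000
4 4 2293/2500
5 5 8763/10000
6 6 537/625
7 7 509/625
f(2y,5y) = ((9289/10000)/(8763/10000) − 1)/(3) = 526/26289 ≈ 2.0008%

step 1 [1y] swap r/1=11/389: DF=(1 − 11/389·(0))/(1+11/389) = 389/400 ≈ 0.972500
step 2 [2y] swap r/1=237/6338: DF=(1 − 237/6338·(0.972500))/(1+237/6338) = 9289/10000 ≈ 0.928900
step 3 [3y] zero: DF = P = 4597/5000 ≈ 0.919400
step 4 [4y] swap r/1=69/3115: DF=(1 − 69/3115·(0.972500+0.928900+0.919400))/(1+69/3115) = 2293/2500 ≈ 0.917200
step 5 [5y] bond c/1=9/400: DF=(3920487/4000000 − 9/400·(0.972500+0.928900+0.919400+0.917200))/(1+9/400) = 8763/10000 ≈ 0.876300
step 6 [6y] swap r/1=1408/54735: DF=(1 − 1408/54735·(0.972500+0.928900+0.919400+0.917200+0.876300))/(1+1408/54735) = 537/625 ≈ 0.859200
step 7 [7y] zero: DF = P = 509/625 ≈ 0.814400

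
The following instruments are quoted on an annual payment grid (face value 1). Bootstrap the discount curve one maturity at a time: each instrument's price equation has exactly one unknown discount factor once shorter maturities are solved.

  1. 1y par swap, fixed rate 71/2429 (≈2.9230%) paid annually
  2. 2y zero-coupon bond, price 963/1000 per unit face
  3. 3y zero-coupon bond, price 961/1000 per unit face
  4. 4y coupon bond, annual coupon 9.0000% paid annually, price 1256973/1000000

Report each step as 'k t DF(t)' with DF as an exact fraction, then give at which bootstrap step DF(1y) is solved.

step 1 [1y] swap r/1=71/2429: DF=(1 − 71/2429·(0))/(1+71/2429) = 2429/2500 ≈ 0.971600
step 2 [2y] zero: DF = P = 963/1000 ≈ 0.963000
step 3 [3y] zero: DF = P = 961/1000 ≈ 0.961000
step 4 [4y] bond c/1=9/100: DF=(1256973/1000000 − 9/100·(0.971600+0.963000+0.961000))/(1+9/100) = 9141/10000 ≈ 0.914100

1 1 2429/2500
2 2 963/1000
3 3 961/1000
4 4 9141/10000
DF(1y) is solved at step 1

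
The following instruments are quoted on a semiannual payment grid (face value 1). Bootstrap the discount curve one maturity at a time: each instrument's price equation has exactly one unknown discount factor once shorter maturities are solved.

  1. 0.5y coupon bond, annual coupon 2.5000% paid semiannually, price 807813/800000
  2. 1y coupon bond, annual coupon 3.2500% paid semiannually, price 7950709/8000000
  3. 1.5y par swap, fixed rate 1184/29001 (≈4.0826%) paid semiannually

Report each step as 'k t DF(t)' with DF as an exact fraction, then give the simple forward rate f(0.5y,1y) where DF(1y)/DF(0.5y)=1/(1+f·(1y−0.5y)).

step 1 [0.5y] bond c/2=1/80: DF=(807813/800000 − 1/80·(0))/(1+1/80) = 9973/10000 ≈ 0.997300
step 2 [1y] bond c/2=13/800: DF=(7950709/8000000 − 13/800·(0.997300))/(1+13/800) = 481/500 ≈ 0.962000
step 3 [1.5y] swap r/2=592/29001: DF=(1 − 592/29001·(0.997300+0.962000))/(1+592/29001) = 588/625 ≈ 0.940800

1 1/2 9973/10000
2 1 481/500
3 3/2 588/625
f(0.5y,1y) = ((9973/10000)/(481/500) − 1)/(1/2) = 353/4810 ≈ 7.3389%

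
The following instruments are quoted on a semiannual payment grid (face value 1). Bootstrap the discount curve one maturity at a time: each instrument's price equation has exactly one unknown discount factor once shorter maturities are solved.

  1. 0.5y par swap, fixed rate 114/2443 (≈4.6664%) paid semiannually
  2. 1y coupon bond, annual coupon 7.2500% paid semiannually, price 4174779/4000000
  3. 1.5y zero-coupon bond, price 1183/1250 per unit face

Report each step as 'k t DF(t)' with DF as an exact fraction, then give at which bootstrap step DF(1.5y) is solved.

step 1 [0.5y] swap r/2=57/2443: DF=(1 − 57/2443·(0))/(1+57/2443) = 2443/2500 ≈ 0.977200
step 2 [1y] bond c/2=29/800: DF=(4174779/4000000 − 29/800·(0.977200))/(1+29/800) = 973/1000 ≈ 0.973000
step 3 [1.5y] zero: DF = P = 1183/1250 ≈ 0.946400

1 1/2 2443/2500
2 1 973/1000
3 3/2 1183/1250
DF(1.5y) is solved at step 3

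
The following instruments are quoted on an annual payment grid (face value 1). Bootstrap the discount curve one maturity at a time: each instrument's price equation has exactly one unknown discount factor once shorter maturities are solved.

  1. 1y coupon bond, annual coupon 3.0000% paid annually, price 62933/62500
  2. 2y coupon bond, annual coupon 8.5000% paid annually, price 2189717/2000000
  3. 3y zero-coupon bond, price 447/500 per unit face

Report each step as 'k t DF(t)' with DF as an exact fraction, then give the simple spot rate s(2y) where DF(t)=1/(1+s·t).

step 1 [1y] bond c/1=3/100: DF=(62933/62500 − 3/100·(0))/(1+3/100) = 611/625 ≈ 0.977600
step 2 [2y] bond c/1=17/200: DF=(2189717/2000000 − 17/200·(0.977600))/(1+17/200) = 373/400 ≈ 0.932500
step 3 [3y] zero: DF = P = 447/500 ≈ 0.894000

1 1 611/625
2 2 373/400
3 3 447/500
s(2y) = (1/(373/400) − 1)/(2) = 27/746 ≈ 3.6193%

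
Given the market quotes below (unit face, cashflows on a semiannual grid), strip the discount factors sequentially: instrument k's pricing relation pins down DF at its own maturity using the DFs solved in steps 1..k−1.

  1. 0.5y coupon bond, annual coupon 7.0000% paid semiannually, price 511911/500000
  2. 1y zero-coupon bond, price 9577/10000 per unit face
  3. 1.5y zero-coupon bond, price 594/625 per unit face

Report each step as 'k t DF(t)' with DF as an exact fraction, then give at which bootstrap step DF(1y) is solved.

1 1/2 2473/2500
2 1 9577/10000
3 3/2 594/625
DF(1y) is solved at step 2

step 1 [0.5y] bond c/2=7/200: DF=(511911/500000 − 7/200·(0))/(1+7/200) = 2473/2500 ≈ 0.989200
step 2 [1y] zero: DF = P = 9577/10000 ≈ 0.957700
step 3 [1.5y] zero: DF = P = 594/625 ≈ 0.950400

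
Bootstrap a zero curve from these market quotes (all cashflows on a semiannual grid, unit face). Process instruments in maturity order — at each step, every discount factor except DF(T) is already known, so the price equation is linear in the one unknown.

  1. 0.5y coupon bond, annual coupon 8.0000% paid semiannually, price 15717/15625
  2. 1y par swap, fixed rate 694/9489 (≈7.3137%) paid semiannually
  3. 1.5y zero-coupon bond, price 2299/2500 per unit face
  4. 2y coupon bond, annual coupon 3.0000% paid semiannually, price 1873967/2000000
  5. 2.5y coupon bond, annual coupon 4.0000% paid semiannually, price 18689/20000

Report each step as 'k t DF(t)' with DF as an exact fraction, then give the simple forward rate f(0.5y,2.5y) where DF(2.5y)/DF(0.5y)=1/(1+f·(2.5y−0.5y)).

1 1/2 1209/1250
2 1 4653/5000
3 3/2 2299/2500
4 2 1763/2000
5 5/2 2109/2500
f(0.5y,2.5y) = ((1209/1250)/(2109/2500) − 1)/(2) = 103/1406 ≈ 7.3257%

step 1 [0.5y] bond c/2=1/25: DF=(15717/15625 − 1/25·(0))/(1+1/25) = 1209/1250 ≈ 0.967200
step 2 [1y] swap r/2=347/9489: DF=(1 − 347/9489·(0.967200))/(1+347/9489) = 4653/5000 ≈ 0.930600
step 3 [1.5y] zero: DF = P = 2299/2500 ≈ 0.919600
step 4 [2y] bond c/2=3/200: DF=(1873967/2000000 − 3/200·(0.967200+0.930600+0.919600))/(1+3/200) = 1763/2000 ≈ 0.881500
step 5 [2.5y] bond c/2=1/50: DF=(18689/20000 − 1/50·(0.967200+0.930600+0.919600+0.881500))/(1+1/50) = 2109/2500 ≈ 0.843600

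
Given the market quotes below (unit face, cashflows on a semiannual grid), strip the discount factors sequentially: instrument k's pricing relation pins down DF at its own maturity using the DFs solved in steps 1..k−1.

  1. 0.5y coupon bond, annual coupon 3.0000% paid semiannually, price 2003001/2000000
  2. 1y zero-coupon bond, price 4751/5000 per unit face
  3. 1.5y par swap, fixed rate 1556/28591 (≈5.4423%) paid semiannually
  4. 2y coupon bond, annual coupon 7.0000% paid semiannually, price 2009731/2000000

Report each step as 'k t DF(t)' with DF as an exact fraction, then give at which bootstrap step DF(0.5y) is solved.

step 1 [0.5y] bond c/2=3/200: DF=(2003001/2000000 − 3/200·(0))/(1+3/200) = 9867/10000 ≈ 0.986700
step 2 [1y] zero: DF = P = 4751/5000 ≈ 0.950200
step 3 [1.5y] swap r/2=778/28591: DF=(1 − 778/28591·(0.986700+0.950200))/(1+778/28591) = 4611/5000 ≈ 0.922200
step 4 [2y] bond c/2=7/200: DF=(2009731/2000000 − 7/200·(0.986700+0.950200+0.922200))/(1+7/200) = 4371/5000 ≈ 0.874200

1 1/2 9867/10000
2 1 4751/5000
3 3/2 4611/5000
4 2 4371/5000
DF(0.5y) is solved at step 1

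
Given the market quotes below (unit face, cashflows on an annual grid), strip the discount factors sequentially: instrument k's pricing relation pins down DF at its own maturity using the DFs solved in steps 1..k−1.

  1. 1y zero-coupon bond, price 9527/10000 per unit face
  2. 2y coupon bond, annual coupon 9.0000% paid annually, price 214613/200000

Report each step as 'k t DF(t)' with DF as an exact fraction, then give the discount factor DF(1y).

1 1 9527/10000
2 2 4529/5000
DF(1y) = 9527/10000 ≈ 0.952700

step 1 [1y] zero: DF = P = 9527/10000 ≈ 0.952700
step 2 [2y] bond c/1=9/100: DF=(214613/200000 − 9/100·(0.952700))/(1+9/100) = 4529/5000 ≈ 0.905800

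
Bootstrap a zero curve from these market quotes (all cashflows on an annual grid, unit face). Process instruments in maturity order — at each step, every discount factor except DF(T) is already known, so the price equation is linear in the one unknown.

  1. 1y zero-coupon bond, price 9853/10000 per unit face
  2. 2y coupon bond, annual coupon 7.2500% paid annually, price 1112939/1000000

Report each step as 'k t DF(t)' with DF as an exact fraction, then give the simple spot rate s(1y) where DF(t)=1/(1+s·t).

step 1 [1y] zero: DF = P = 9853/10000 ≈ 0.985300
step 2 [2y] bond c/1=29/400: DF=(1112939/1000000 − 29/400·(0.985300))/(1+29/400) = 9711/10000 ≈ 0.971100

1 1 9853/10000
2 2 9711/10000
s(1y) = (1/(9853/10000) − 1)/(1) = 147/9853 ≈ 1.4919%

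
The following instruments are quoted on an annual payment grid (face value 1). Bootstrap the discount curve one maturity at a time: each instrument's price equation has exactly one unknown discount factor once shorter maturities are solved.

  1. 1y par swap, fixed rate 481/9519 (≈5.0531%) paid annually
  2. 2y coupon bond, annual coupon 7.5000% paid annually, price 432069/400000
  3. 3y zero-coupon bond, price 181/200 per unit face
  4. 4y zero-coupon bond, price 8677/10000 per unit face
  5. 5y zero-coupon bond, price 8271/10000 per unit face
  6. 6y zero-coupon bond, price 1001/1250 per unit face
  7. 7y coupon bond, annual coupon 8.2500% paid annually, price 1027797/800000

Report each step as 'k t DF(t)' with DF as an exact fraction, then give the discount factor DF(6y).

step 1 [1y] swap r/1=481/9519: DF=(1 − 481/9519·(0))/(1+481/9519) = 9519/10000 ≈ 0.951900
step 2 [2y] bond c/1=3/40: DF=(432069/400000 − 3/40·(0.951900))/(1+3/40) = 1173/1250 ≈ 0.938400
step 3 [3y] zero: DF = P = 181/200 ≈ 0.905000
step 4 [4y] zero: DF = P = 8677/10000 ≈ 0.867700
step 5 [5y] zero: DF = P = 8271/10000 ≈ 0.827100
step 6 [6y] zero: DF = P = 1001/1250 ≈ 0.800800
step 7 [7y] bond c/1=33/400: DF=(1027797/800000 − 33/400·(0.951900+0.938400+0.905000+0.867700+0.827100+0.800800))/(1+33/400) = 1959/2500 ≈ 0.783600

1 1 9519/10000
2 2 1173/1250
3 3 181/200
4 4 8677/10000
5 5 8271/10000
6 6 1001/1250
7 7 1959/2500
DF(6y) = 1001/1250 ≈ 0.800800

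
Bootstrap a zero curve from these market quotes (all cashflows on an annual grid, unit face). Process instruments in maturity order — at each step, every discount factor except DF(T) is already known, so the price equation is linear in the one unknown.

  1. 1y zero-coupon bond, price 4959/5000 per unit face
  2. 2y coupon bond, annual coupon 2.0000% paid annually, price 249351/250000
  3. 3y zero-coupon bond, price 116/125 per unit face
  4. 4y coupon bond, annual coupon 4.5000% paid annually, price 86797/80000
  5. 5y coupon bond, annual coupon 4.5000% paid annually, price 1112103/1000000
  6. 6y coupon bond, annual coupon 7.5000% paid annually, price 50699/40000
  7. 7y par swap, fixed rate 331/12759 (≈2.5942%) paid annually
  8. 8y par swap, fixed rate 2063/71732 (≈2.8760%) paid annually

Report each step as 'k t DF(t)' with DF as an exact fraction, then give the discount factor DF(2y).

1 1 4959/5000
2 2 599/625
3 3 116/125
4 4 9143/10000
5 5 9009/10000
6 6 2129/2500
7 7 1669/2000
8 8 7937/10000
DF(2y) = 599/625 ≈ 0.958400

step 1 [1y] zero: DF = P = 4959/5000 ≈ 0.991800
step 2 [2y] bond c/1=1/50: DF=(249351/250000 − 1/50·(0.991800))/(1+1/50) = 599/625 ≈ 0.958400
step 3 [3y] zero: DF = P = 116/125 ≈ 0.928000
step 4 [4y] bond c/1=9/200: DF=(86797/80000 − 9/200·(0.991800+0.958400+0.928000))/(1+9/200) = 9143/10000 ≈ 0.914300
step 5 [5y] bond c/1=9/200: DF=(1112103/1000000 − 9/200·(0.991800+0.958400+0.928000+0.914300))/(1+9/200) = 9009/10000 ≈ 0.900900
step 6 [6y] bond c/1=3/40: DF=(50699/40000 − 3/40·(0.991800+0.958400+0.928000+0.914300+0.900900))/(1+3/40) = 2129/2500 ≈ 0.851600
step 7 [7y] swap r/1=331/12759: DF=(1 − 331/12759·(0.991800+0.958400+0.928000+0.914300+0.900900+0.851600))/(1+331/12759) = 1669/2000 ≈ 0.834500
step 8 [8y] swap r/1=2063/71732: DF=(1 − 2063/71732·(0.991800+0.958400+0.928000+0.914300+0.900900+0.851600+0.834500))/(1+2063/71732) = 7937/10000 ≈ 0.793700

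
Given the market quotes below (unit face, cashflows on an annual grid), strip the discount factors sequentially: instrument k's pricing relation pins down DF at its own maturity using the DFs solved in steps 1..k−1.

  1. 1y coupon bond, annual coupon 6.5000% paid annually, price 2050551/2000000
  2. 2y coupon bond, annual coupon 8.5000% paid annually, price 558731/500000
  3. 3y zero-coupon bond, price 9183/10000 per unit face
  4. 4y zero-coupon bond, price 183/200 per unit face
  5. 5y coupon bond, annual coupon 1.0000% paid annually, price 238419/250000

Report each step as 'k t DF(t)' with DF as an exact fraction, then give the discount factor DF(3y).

step 1 [1y] bond c/1=13/200: DF=(2050551/2000000 − 13/200·(0))/(1+13/200) = 9627/10000 ≈ 0.962700
step 2 [2y] bond c/1=17/200: DF=(558731/500000 − 17/200·(0.962700))/(1+17/200) = 1909/2000 ≈ 0.954500
step 3 [3y] zero: DF = P = 9183/10000 ≈ 0.918300
step 4 [4y] zero: DF = P = 183/200 ≈ 0.915000
step 5 [5y] bond c/1=1/100: DF=(238419/250000 − 1/100·(0.962700+0.954500+0.918300+0.915000))/(1+1/100) = 9071/10000 ≈ 0.907100

1 1 9627/10000
2 2 1909/2000
3 3 9183/10000
4 4 183/200
5 5 9071/10000
DF(3y) = 9183/10000 ≈ 0.918300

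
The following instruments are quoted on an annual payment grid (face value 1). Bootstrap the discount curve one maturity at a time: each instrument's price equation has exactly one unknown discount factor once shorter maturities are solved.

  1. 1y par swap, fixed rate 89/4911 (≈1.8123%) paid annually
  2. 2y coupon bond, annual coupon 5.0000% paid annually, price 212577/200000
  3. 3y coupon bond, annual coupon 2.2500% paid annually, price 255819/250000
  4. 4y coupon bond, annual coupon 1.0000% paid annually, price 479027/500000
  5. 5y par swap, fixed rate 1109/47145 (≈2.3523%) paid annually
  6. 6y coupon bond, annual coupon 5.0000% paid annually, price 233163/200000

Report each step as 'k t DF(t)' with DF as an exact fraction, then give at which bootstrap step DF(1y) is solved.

1 1 4911/5000
2 2 1931/2000
3 3 9579/10000
4 4 4599/5000
5 5 8891/10000
6 6 4429/5000
DF(1y) is solved at step 1

step 1 [1y] swap r/1=89/4911: DF=(1 − 89/4911·(0))/(1+89/4911) = 4911/5000 ≈ 0.982200
step 2 [2y] bond c/1=1/20: DF=(212577/200000 − 1/20·(0.982200))/(1+1/20) = 1931/2000 ≈ 0.965500
step 3 [3y] bond c/1=9/400: DF=(255819/250000 − 9/400·(0.982200+0.965500))/(1+9/400) = 9579/10000 ≈ 0.957900
step 4 [4y] bond c/1=1/100: DF=(479027/500000 − 1/100·(0.982200+0.965500+0.957900))/(1+1/100) = 4599/5000 ≈ 0.919800
step 5 [5y] swap r/1=1109/47145: DF=(1 − 1109/47145·(0.982200+0.965500+0.957900+0.919800))/(1+1109/47145) = 8891/10000 ≈ 0.889100
step 6 [6y] bond c/1=1/20: DF=(233163/200000 − 1/20·(0.982200+0.965500+0.957900+0.919800+0.889100))/(1+1/20) = 4429/5000 ≈ 0.885800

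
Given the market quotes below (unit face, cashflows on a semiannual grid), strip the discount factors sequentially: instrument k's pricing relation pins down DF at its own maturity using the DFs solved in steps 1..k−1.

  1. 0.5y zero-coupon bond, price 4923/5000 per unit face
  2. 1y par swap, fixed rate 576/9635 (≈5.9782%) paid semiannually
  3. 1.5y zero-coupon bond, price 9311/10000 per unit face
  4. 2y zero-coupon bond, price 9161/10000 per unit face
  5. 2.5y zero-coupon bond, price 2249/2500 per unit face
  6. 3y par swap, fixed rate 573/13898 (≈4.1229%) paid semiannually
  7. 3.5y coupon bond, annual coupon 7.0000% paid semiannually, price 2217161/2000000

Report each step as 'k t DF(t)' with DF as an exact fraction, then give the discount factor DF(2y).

step 1 [0.5y] zero: DF = P = 4923/5000 ≈ 0.984600
step 2 [1y] swap r/2=288/9635: DF=(1 − 288/9635·(0.984600))/(1+288/9635) = 589/625 ≈ 0.942400
step 3 [1.5y] zero: DF = P = 9311/10000 ≈ 0.931100
step 4 [2y] zero: DF = P = 9161/10000 ≈ 0.916100
step 5 [2.5y] zero: DF = P = 2249/2500 ≈ 0.899600
step 6 [3y] swap r/2=573/27796: DF=(1 − 573/27796·(0.984600+0.942400+0.931100+0.916100+0.899600))/(1+573/27796) = 4427/5000 ≈ 0.885400
step 7 [3.5y] bond c/2=7/200: DF=(2217161/2000000 − 7/200·(0.984600+0.942400+0.931100+0.916100+0.899600+0.885400))/(1+7/200) = 8831/10000 ≈ 0.883100

1 1/2 4923/5000
2 1 589/625
3 3/2 9311/10000
4 2 9161/10000
5 5/2 2249/2500
6 3 4427/5000
7 7/2 8831/10000
DF(2y) = 9161/10000 ≈ 0.916100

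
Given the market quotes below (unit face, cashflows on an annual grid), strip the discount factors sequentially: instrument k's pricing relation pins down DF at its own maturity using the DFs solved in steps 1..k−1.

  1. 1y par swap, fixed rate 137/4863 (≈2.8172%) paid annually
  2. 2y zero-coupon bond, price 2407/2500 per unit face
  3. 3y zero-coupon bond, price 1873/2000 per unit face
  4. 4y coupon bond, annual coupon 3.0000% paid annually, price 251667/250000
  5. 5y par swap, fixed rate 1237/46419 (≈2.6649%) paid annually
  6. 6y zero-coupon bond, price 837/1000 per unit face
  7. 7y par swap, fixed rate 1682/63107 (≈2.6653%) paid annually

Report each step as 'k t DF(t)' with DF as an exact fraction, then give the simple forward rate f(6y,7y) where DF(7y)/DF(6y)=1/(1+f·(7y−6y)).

step 1 [1y] swap r/1=137/4863: DF=(1 − 137/4863·(0))/(1+137/4863) = 4863/5000 ≈ 0.972600
step 2 [2y] zero: DF = P = 2407/2500 ≈ 0.962800
step 3 [3y] zero: DF = P = 1873/2000 ≈ 0.936500
step 4 [4y] bond c/1=3/100: DF=(251667/250000 − 3/100·(0.972600+0.962800+0.936500))/(1+3/100) = 8937/10000 ≈ 0.893700
step 5 [5y] swap r/1=1237/46419: DF=(1 − 1237/46419·(0.972600+0.962800+0.936500+0.893700))/(1+1237/46419) = 8763/10000 ≈ 0.876300
step 6 [6y] zero: DF = P = 837/1000 ≈ 0.837000
step 7 [7y] swap r/1=1682/63107: DF=(1 − 1682/63107·(0.972600+0.962800+0.936500+0.893700+0.876300+0.837000))/(1+1682/63107) = 4159/5000 ≈ 0.831800

1 1 4863/5000
2 2 2407/2500
3 3 1873/2000
4 4 8937/10000
5 5 8763/10000
6 6 837/1000
7 7 4159/5000
f(6y,7y) = ((837/1000)/(4159/5000) − 1)/(1) = 26/4159 ≈ 0.6252%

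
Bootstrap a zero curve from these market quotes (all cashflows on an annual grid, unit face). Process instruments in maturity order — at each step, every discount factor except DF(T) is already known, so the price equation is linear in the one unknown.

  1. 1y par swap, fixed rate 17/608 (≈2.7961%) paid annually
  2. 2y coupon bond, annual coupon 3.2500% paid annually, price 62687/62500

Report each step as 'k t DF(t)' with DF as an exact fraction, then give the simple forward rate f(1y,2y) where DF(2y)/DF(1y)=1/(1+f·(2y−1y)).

1 1 608/625
2 2 588/625
f(1y,2y) = ((608/625)/(588/625) − 1)/(1) = 5/147 ≈ 3.4014%

step 1 [1y] swap r/1=17/608: DF=(1 − 17/608·(0))/(1+17/608) = 608/625 ≈ 0.972800
step 2 [2y] bond c/1=13/400: DF=(62687/62500 − 13/400·(0.972800))/(1+13/400) = 588/625 ≈ 0.940800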